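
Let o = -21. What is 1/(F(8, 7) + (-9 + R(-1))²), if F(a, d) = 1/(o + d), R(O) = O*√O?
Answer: 5222/438555 - 392*I/146185 ≈ 0.011907 - 0.0026815*I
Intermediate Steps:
R(O) = O^(3/2)
F(a, d) = 1/(-21 + d)
1/(F(8, 7) + (-9 + R(-1))²) = 1/(1/(-21 + 7) + (-9 + (-1)^(3/2))²) = 1/(1/(-14) + (-9 - I)²) = 1/(-1/14 + (-9 - I)²)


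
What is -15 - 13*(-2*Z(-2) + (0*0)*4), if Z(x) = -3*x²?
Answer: -327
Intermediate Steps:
-15 - 13*(-2*Z(-2) + (0*0)*4) = -15 - 13*(-(-6)*(-2)² + (0*0)*4) = -15 - 13*(-(-6)*4 + 0*4) = -15 - 13*(-2*(-12) + 0) = -15 - 13*(24 + 0) = -15 - 13*24 = -15 - 312 = -327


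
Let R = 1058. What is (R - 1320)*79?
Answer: -20698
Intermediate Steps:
(R - 1320)*79 = (1058 - 1320)*79 = -262*79 = -20698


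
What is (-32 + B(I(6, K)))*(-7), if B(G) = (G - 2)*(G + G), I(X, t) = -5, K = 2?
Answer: -266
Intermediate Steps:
B(G) = 2*G*(-2 + G) (B(G) = (-2 + G)*(2*G) = 2*G*(-2 + G))
(-32 + B(I(6, K)))*(-7) = (-32 + 2*(-5)*(-2 - 5))*(-7) = (-32 + 2*(-5)*(-7))*(-7) = (-32 + 70)*(-7) = 38*(-7) = -266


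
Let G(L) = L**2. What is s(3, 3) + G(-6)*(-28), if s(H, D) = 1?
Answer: -1007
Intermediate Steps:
s(3, 3) + G(-6)*(-28) = 1 + (-6)**2*(-28) = 1 + 36*(-28) = 1 - 1008 = -1007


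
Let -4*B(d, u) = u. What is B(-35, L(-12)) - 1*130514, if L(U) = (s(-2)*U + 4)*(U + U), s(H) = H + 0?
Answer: -130346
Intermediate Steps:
s(H) = H
L(U) = 2*U*(4 - 2*U) (L(U) = (-2*U + 4)*(U + U) = (4 - 2*U)*(2*U) = 2*U*(4 - 2*U))
B(d, u) = -u/4
B(-35, L(-12)) - 1*130514 = -(-12)*(2 - 1*(-12)) - 1*130514 = -(-12)*(2 + 12) - 130514 = -(-12)*14 - 130514 = -1/4*(-672) - 130514 = 168 - 130514 = -130346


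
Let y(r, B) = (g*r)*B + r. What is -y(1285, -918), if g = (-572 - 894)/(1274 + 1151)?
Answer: -346490741/485 ≈ -7.1441e+5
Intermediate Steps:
g = -1466/2425 ≈ -0.60454
y(r, B) = r - 1466*B*r/2425 (y(r, B) = (-1466*r/2425)*B + r = -1466*B*r/2425 + r = r - 1466*B*r/2425)
-y(1285, -918) = -1285*(2425 - 1466*(-918))/2425 = -1285*(2425 + 1345788)/2425 = -1285*1348213/2425 = -1*346490741/485 = -346490741/485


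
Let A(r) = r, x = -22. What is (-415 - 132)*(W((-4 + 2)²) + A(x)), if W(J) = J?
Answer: 9846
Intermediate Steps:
(-415 - 132)*(W((-4 + 2)²) + A(x)) = (-415 - 132)*((-4 + 2)² - 22) = -547*((-2)² - 22) = -547*(4 - 22) = -547*(-18) = 9846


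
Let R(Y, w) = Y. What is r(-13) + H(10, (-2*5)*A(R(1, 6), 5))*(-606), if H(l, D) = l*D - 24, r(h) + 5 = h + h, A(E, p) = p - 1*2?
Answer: 196313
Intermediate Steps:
A(E, p) = -2 + p (A(E, p) = p - 2 = -2 + p)
r(h) = -5 + 2*h (r(h) = -5 + (h + h) = -5 + 2*h)
H(l, D) = -24 + D*l (H(l, D) = D*l - 24 = -24 + D*l)
r(-13) + H(10, (-2*5)*A(R(1, 6), 5))*(-606) = (-5 + 2*(-13)) + (-24 + ((-2*5)*(-2 + 5))*10)*(-606) = (-5 - 26) + (-24 - 10*3*10)*(-606) = -31 + (-24 - 30*10)*(-606) = -31 + (-24 - 300)*(-606) = -31 - 324*(-606) = -31 + 196344 = 196313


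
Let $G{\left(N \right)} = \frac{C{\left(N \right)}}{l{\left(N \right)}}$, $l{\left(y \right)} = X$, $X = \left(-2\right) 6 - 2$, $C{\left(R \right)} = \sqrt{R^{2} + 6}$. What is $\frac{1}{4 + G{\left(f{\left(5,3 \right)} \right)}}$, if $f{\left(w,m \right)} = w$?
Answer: $\frac{784}{3105} + \frac{14 \sqrt{31}}{3105} \approx 0.2776$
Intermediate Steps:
$C{\left(R \right)} = \sqrt{6 + R^{2}}$
$X = -14$ ($X = -12 - 2 = -14$)
$l{\left(y \right)} = -14$
$G{\left(N \right)} = - \frac{\sqrt{6 + N^{2}}}{14}$ ($G{\left(N \right)} = \frac{\sqrt{6 + N^{2}}}{-14} = \sqrt{6 + N^{2}} \left(- \frac{1}{14}\right) = - \frac{\sqrt{6 + N^{2}}}{14}$)
$\frac{1}{4 + G{\left(f{\left(5,3 \right)} \right)}} = \frac{1}{4 - \frac{\sqrt{6 + 5^{2}}}{14}} = \frac{1}{4 - \frac{\sqrt{6 + 25}}{14}} = \frac{1}{4 - \frac{\sqrt{31}}{14}}$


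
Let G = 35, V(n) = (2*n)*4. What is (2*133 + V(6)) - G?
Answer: 279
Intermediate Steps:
V(n) = 8*n
(2*133 + V(6)) - G = (2*133 + 8*6) - 1*35 = (266 + 48) - 35 = 314 - 35 = 279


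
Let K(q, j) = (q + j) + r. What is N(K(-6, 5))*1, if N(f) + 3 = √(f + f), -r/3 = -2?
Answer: -3 + √10 ≈ 0.16228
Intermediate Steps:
r = 6 (r = -3*(-2) = 6)
K(q, j) = 6 + j + q (K(q, j) = (q + j) + 6 = (j + q) + 6 = 6 + j + q)
N(f) = -3 + √2*√f (N(f) = -3 + √(f + f) = -3 + √(2*f) = -3 + √2*√f)
N(K(-6, 5))*1 = (-3 + √2*√(6 + 5 - 6))*1 = (-3 + √2*√5)*1 = (-3 + √10)*1 = -3 + √10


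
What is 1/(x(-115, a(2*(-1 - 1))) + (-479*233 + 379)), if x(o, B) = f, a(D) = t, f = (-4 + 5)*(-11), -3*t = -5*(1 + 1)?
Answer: -1/111239 ≈ -8.9896e-6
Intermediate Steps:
t = 10/3 (t = -(-5)*(1 + 1)/3 = -(-5)*2/3 = -⅓*(-10) = 10/3 ≈ 3.3333)
f = -11 (f = 1*(-11) = -11)
a(D) = 10/3
x(o, B) = -11
1/(x(-115, a(2*(-1 - 1))) + (-479*233 + 379)) = 1/(-11 + (-479*233 + 379)) = 1/(-11 + (-111607 + 379)) = 1/(-11 - 111228) = 1/(-111239) = -1/111239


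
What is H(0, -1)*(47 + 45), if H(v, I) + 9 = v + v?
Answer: -828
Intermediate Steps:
H(v, I) = -9 + 2*v (H(v, I) = -9 + (v + v) = -9 + 2*v)
H(0, -1)*(47 + 45) = (-9 + 2*0)*(47 + 45) = (-9 + 0)*92 = -9*92 = -828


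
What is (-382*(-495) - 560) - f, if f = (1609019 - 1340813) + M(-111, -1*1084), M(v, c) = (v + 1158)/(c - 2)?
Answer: -28842363/362 ≈ -79675.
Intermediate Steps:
M(v, c) = (1158 + v)/(-2 + c)
f = 97090223/362 (f = (1609019 - 1340813) + (1158 - 111)/(-2 - 1*1084) = 268206 + 1047/(-2 - 1084) = 268206 + 1047/(-1086) = 268206 - 1/1086*1047 = 268206 - 349/362 = 97090223/362 ≈ 2.6821e+5)
(-382*(-495) - 560) - f = (-382*(-495) - 560) - 1*97090223/362 = (189090 - 560) - 97090223/362 = 188530 - 97090223/362 = -28842363/362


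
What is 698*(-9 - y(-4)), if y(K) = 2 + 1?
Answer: -8376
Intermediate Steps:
y(K) = 3
698*(-9 - y(-4)) = 698*(-9 - 1*3) = 698*(-9 - 3) = 698*(-12) = -8376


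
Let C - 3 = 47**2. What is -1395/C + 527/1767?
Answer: -41911/126084 ≈ -0.33241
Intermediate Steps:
C = 2212 (C = 3 + 47**2 = 3 + 2209 = 2212)
-1395/C + 527/1767 = -1395/2212 + 527/1767 = -1395*1/2212 + 527*(1/1767) = -1395/2212 + 17/57 = -41911/126084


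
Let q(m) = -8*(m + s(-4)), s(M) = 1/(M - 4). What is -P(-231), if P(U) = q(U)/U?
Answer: 1849/231 ≈ 8.0043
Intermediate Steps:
s(M) = 1/(-4 + M)
q(m) = 1 - 8*m (q(m) = -8*(m + 1/(-4 - 4)) = -8*(m + 1/(-8)) = -8*(m - ⅛) = -8*(-⅛ + m) = 1 - 8*m)
P(U) = (1 - 8*U)/U
-P(-231) = -(-8 + 1/(-231)) = -(-8 - 1/231) = -1*(-1849/231) = 1849/231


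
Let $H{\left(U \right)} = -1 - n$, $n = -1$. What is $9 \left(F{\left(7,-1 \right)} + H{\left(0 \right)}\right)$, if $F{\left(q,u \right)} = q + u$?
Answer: $54$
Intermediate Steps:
$H{\left(U \right)} = 0$ ($H{\left(U \right)} = -1 - -1 = -1 + 1 = 0$)
$9 \left(F{\left(7,-1 \right)} + H{\left(0 \right)}\right) = 9 \left(\left(7 - 1\right) + 0\right) = 9 \left(6 + 0\right) = 9 \cdot 6 = 54$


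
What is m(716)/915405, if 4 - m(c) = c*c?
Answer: -170884/305135 ≈ -0.56003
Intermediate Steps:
m(c) = 4 - c² (m(c) = 4 - c*c = 4 - c²)
m(716)/915405 = (4 - 1*716²)/915405 = (4 - 1*512656)*(1/915405) = (4 - 512656)*(1/915405) = -512652*1/915405 = -170884/305135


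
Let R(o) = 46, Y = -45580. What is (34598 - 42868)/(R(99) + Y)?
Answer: 4135/22767 ≈ 0.18162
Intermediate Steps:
(34598 - 42868)/(R(99) + Y) = (34598 - 42868)/(46 - 45580) = -8270/(-45534) = -8270*(-1/45534) = 4135/22767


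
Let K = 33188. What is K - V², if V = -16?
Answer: 32932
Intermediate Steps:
K - V² = 33188 - 1*(-16)² = 33188 - 1*256 = 33188 - 256 = 32932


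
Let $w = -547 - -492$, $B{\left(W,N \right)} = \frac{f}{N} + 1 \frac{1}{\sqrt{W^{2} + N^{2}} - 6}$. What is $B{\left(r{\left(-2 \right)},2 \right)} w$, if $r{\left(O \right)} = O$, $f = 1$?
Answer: $- \frac{110}{7} + \frac{55 \sqrt{2}}{14} \approx -10.158$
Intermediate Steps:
$B{\left(W,N \right)} = \frac{1}{N} + \frac{1}{-6 + \sqrt{N^{2} + W^{2}}}$ ($B{\left(W,N \right)} = 1 \frac{1}{N} + 1 \frac{1}{\sqrt{W^{2} + N^{2}} - 6} = \frac{1}{N} + 1 \frac{1}{\sqrt{N^{2} + W^{2}} - 6} = \frac{1}{N} + 1 \frac{1}{-6 + \sqrt{N^{2} + W^{2}}} = \frac{1}{N} + \frac{1}{-6 + \sqrt{N^{2} + W^{2}}}$)
$w = -55$ ($w = -547 + 492 = -55$)
$B{\left(r{\left(-2 \right)},2 \right)} w = \frac{-6 + 2 + \sqrt{2^{2} + \left(-2\right)^{2}}}{2 \left(-6 + \sqrt{2^{2} + \left(-2\right)^{2}}\right)} \left(-55\right) = \frac{-6 + 2 + \sqrt{4 + 4}}{2 \left(-6 + \sqrt{4 + 4}\right)} \left(-55\right) = \frac{-6 + 2 + \sqrt{8}}{2 \left(-6 + \sqrt{8}\right)} \left(-55\right) = \frac{-6 + 2 + 2 \sqrt{2}}{2 \left(-6 + 2 \sqrt{2}\right)} \left(-55\right) = \frac{-4 + 2 \sqrt{2}}{2 \left(-6 + 2 \sqrt{2}\right)} \left(-55\right) = - \frac{55 \left(-4 + 2 \sqrt{2}\right)}{2 \left(-6 + 2 \sqrt{2}\right)}$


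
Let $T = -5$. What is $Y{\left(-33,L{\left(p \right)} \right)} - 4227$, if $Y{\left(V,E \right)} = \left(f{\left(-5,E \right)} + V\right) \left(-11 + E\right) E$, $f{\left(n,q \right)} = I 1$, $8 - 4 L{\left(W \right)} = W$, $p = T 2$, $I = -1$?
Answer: $- \frac{6465}{2} \approx -3232.5$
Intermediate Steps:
$p = -10$ ($p = \left(-5\right) 2 = -10$)
$L{\left(W \right)} = 2 - \frac{W}{4}$
$f{\left(n,q \right)} = -1$ ($f{\left(n,q \right)} = \left(-1\right) 1 = -1$)
$Y{\left(V,E \right)} = E \left(-1 + V\right) \left(-11 + E\right)$ ($Y{\left(V,E \right)} = \left(-1 + V\right) \left(-11 + E\right) E = E \left(-1 + V\right) \left(-11 + E\right)$)
$Y{\left(-33,L{\left(p \right)} \right)} - 4227 = \left(2 - - \frac{5}{2}\right) \left(11 - \left(2 - - \frac{5}{2}\right) - -363 + \left(2 - - \frac{5}{2}\right) \left(-33\right)\right) - 4227 = \left(2 + \frac{5}{2}\right) \left(11 - \left(2 + \frac{5}{2}\right) + 363 + \left(2 + \frac{5}{2}\right) \left(-33\right)\right) - 4227 = \frac{9 \left(11 - \frac{9}{2} + 363 + \frac{9}{2} \left(-33\right)\right)}{2} - 4227 = \frac{9 \left(11 - \frac{9}{2} + 363 - \frac{297}{2}\right)}{2} - 4227 = \frac{9}{2} \cdot 221 - 4227 = \frac{1989}{2} - 4227 = - \frac{6465}{2}$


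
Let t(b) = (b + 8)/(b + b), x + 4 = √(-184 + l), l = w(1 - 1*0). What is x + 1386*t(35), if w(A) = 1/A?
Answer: 4237/5 + I*√183 ≈ 847.4 + 13.528*I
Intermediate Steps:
l = 1 (l = 1/(1 - 1*0) = 1/(1 + 0) = 1/1 = 1)
x = -4 + I*√183 (x = -4 + √(-184 + 1) = -4 + √(-183) = -4 + I*√183 ≈ -4.0 + 13.528*I)
t(b) = (8 + b)/(2*b) (t(b) = (8 + b)/((2*b)) = (8 + b)*(1/(2*b)) = (8 + b)/(2*b))
x + 1386*t(35) = (-4 + I*√183) + 1386*((½)*(8 + 35)/35) = (-4 + I*√183) + 1386*((½)*(1/35)*43) = (-4 + I*√183) + 1386*(43/70) = (-4 + I*√183) + 4257/5 = 4237/5 + I*√183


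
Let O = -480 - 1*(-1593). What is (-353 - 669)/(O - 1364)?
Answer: 1022/251 ≈ 4.0717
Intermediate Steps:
O = 1113 (O = -480 + 1593 = 1113)
(-353 - 669)/(O - 1364) = (-353 - 669)/(1113 - 1364) = -1022/(-251) = -1022*(-1/251) = 1022/251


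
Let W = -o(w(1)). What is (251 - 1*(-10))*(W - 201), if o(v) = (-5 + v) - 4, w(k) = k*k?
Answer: -50373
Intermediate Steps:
w(k) = k²
o(v) = -9 + v
W = 8 (W = -(-9 + 1²) = -(-9 + 1) = -1*(-8) = 8)
(251 - 1*(-10))*(W - 201) = (251 - 1*(-10))*(8 - 201) = (251 + 10)*(-193) = 261*(-193) = -50373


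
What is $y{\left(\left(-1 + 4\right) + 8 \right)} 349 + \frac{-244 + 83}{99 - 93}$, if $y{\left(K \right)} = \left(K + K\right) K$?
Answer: $\frac{506587}{6} \approx 84431.0$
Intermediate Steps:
$y{\left(K \right)} = 2 K^{2}$ ($y{\left(K \right)} = 2 K K = 2 K^{2}$)
$y{\left(\left(-1 + 4\right) + 8 \right)} 349 + \frac{-244 + 83}{99 - 93} = 2 \left(\left(-1 + 4\right) + 8\right)^{2} \cdot 349 + \frac{-244 + 83}{99 - 93} = 2 \left(3 + 8\right)^{2} \cdot 349 - \frac{161}{6} = 2 \cdot 11^{2} \cdot 349 - \frac{161}{6} = 2 \cdot 121 \cdot 349 - \frac{161}{6} = 242 \cdot 349 - \frac{161}{6} = 84458 - \frac{161}{6} = \frac{506587}{6}$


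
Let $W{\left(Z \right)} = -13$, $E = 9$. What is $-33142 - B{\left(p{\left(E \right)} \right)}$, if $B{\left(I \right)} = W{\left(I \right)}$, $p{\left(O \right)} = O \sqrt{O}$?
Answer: $-33129$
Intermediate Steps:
$p{\left(O \right)} = O^{\frac{3}{2}}$
$B{\left(I \right)} = -13$
$-33142 - B{\left(p{\left(E \right)} \right)} = -33142 - -13 = -33142 + 13 = -33129$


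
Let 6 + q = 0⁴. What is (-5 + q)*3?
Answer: -33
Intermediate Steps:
q = -6 (q = -6 + 0⁴ = -6 + 0 = -6)
(-5 + q)*3 = (-5 - 6)*3 = -11*3 = -33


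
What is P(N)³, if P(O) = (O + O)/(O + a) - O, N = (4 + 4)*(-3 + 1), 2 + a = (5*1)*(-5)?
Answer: 373248000/79507 ≈ 4694.5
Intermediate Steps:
a = -27 (a = -2 + (5*1)*(-5) = -2 + 5*(-5) = -2 - 25 = -27)
N = -16 (N = 8*(-2) = -16)
P(O) = -O + 2*O/(-27 + O) (P(O) = (O + O)/(O - 27) - O = (2*O)/(-27 + O) - O = 2*O/(-27 + O) - O = -O + 2*O/(-27 + O))
P(N)³ = (-16*(29 - 1*(-16))/(-27 - 16))³ = (-16*(29 + 16)/(-43))³ = (-16*(-1/43)*45)³ = (720/43)³ = 373248000/79507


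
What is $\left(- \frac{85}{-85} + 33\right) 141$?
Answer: $4794$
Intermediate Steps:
$\left(- \frac{85}{-85} + 33\right) 141 = \left(\left(-85\right) \left(- \frac{1}{85}\right) + 33\right) 141 = \left(1 + 33\right) 141 = 34 \cdot 141 = 4794$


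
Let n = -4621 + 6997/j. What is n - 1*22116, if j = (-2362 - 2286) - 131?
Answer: -127783120/4779 ≈ -26738.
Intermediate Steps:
j = -4779 (j = -4648 - 131 = -4779)
n = -22090756/4779 (n = -4621 + 6997/(-4779) = -4621 + 6997*(-1/4779) = -4621 - 6997/4779 = -22090756/4779 ≈ -4622.5)
n - 1*22116 = -22090756/4779 - 1*22116 = -22090756/4779 - 22116 = -127783120/4779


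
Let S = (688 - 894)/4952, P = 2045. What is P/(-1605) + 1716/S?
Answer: -1363912063/33063 ≈ -41252.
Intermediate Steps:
S = -103/2476 (S = -206*1/4952 = -103/2476 ≈ -0.041599)
P/(-1605) + 1716/S = 2045/(-1605) + 1716/(-103/2476) = 2045*(-1/1605) + 1716*(-2476/103) = -409/321 - 4248816/103 = -1363912063/33063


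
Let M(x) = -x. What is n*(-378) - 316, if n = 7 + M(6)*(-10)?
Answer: -25642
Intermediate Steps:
n = 67 (n = 7 - 1*6*(-10) = 7 - 6*(-10) = 7 + 60 = 67)
n*(-378) - 316 = 67*(-378) - 316 = -25326 - 316 = -25642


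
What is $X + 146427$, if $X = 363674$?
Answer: $510101$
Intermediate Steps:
$X + 146427 = 363674 + 146427 = 510101$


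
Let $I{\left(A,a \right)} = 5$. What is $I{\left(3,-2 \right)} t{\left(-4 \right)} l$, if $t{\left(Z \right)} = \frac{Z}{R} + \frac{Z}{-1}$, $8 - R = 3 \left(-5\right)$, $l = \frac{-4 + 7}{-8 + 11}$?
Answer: $\frac{440}{23} \approx 19.13$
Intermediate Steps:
$l = 1$ ($l = \frac{3}{3} = 3 \cdot \frac{1}{3} = 1$)
$R = 23$ ($R = 8 - 3 \left(-5\right) = 8 - -15 = 8 + 15 = 23$)
$t{\left(Z \right)} = - \frac{22 Z}{23}$ ($t{\left(Z \right)} = \frac{Z}{23} + \frac{Z}{-1} = Z \frac{1}{23} + Z \left(-1\right) = \frac{Z}{23} - Z = - \frac{22 Z}{23}$)
$I{\left(3,-2 \right)} t{\left(-4 \right)} l = 5 \left(\left(- \frac{22}{23}\right) \left(-4\right)\right) 1 = 5 \cdot \frac{88}{23} \cdot 1 = \frac{440}{23} \cdot 1 = \frac{440}{23}$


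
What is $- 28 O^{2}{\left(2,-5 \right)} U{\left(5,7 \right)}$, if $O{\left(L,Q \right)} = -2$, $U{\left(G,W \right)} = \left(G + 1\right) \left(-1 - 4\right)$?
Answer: $3360$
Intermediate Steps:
$U{\left(G,W \right)} = -5 - 5 G$ ($U{\left(G,W \right)} = \left(1 + G\right) \left(-5\right) = -5 - 5 G$)
$- 28 O^{2}{\left(2,-5 \right)} U{\left(5,7 \right)} = - 28 \left(-2\right)^{2} \left(-5 - 25\right) = \left(-28\right) 4 \left(-5 - 25\right) = \left(-112\right) \left(-30\right) = 3360$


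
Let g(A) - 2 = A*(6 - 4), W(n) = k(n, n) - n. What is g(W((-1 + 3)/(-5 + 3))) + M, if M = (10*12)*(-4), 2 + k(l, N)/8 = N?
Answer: -524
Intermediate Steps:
k(l, N) = -16 + 8*N
W(n) = -16 + 7*n (W(n) = (-16 + 8*n) - n = -16 + 7*n)
g(A) = 2 + 2*A (g(A) = 2 + A*(6 - 4) = 2 + A*2 = 2 + 2*A)
M = -480 (M = 120*(-4) = -480)
g(W((-1 + 3)/(-5 + 3))) + M = (2 + 2*(-16 + 7*((-1 + 3)/(-5 + 3)))) - 480 = (2 + 2*(-16 + 7*(2/(-2)))) - 480 = (2 + 2*(-16 + 7*(2*(-½)))) - 480 = (2 + 2*(-16 + 7*(-1))) - 480 = (2 + 2*(-16 - 7)) - 480 = (2 + 2*(-23)) - 480 = (2 - 46) - 480 = -44 - 480 = -524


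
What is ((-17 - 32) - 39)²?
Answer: 7744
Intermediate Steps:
((-17 - 32) - 39)² = (-49 - 39)² = (-88)² = 7744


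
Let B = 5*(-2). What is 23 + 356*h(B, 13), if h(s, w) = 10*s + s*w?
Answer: -81857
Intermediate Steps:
B = -10
23 + 356*h(B, 13) = 23 + 356*(-10*(10 + 13)) = 23 + 356*(-10*23) = 23 + 356*(-230) = 23 - 81880 = -81857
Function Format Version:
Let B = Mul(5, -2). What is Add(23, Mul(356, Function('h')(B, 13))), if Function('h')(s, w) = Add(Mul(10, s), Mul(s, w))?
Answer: -81857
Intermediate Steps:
B = -10
Add(23, Mul(356, Function('h')(B, 13))) = Add(23, Mul(356, Mul(-10, Add(10, 13)))) = Add(23, Mul(356, Mul(-10, 23))) = Add(23, Mul(356, -230)) = Add(23, -81880) = -81857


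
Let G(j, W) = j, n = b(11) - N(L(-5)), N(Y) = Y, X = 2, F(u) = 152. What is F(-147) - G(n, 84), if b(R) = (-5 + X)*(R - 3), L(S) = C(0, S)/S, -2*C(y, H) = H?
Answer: 351/2 ≈ 175.50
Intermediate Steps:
C(y, H) = -H/2
L(S) = -1/2 (L(S) = (-S/2)/S = -1/2)
b(R) = 9 - 3*R (b(R) = (-5 + 2)*(R - 3) = -3*(-3 + R) = 9 - 3*R)
n = -47/2 (n = (9 - 3*11) - 1*(-1/2) = (9 - 33) + 1/2 = -24 + 1/2 = -47/2 ≈ -23.500)
F(-147) - G(n, 84) = 152 - 1*(-47/2) = 152 + 47/2 = 351/2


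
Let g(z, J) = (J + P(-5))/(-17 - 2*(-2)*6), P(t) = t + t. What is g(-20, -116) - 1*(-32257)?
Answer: 32239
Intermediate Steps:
P(t) = 2*t
g(z, J) = -10/7 + J/7 (g(z, J) = (J + 2*(-5))/(-17 - 2*(-2)*6) = (J - 10)/(-17 + 4*6) = (-10 + J)/(-17 + 24) = (-10 + J)/7 = (-10 + J)*(⅐) = -10/7 + J/7)
g(-20, -116) - 1*(-32257) = (-10/7 + (⅐)*(-116)) - 1*(-32257) = (-10/7 - 116/7) + 32257 = -18 + 32257 = 32239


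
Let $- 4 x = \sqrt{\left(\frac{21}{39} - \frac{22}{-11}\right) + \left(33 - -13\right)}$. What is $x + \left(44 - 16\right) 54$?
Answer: $1512 - \frac{\sqrt{8203}}{52} \approx 1510.3$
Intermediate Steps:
$x = - \frac{\sqrt{8203}}{52}$ ($x = - \frac{\sqrt{\left(\frac{21}{39} - \frac{22}{-11}\right) + \left(33 - -13\right)}}{4} = - \frac{\sqrt{\left(21 \cdot \frac{1}{39} - -2\right) + \left(33 + 13\right)}}{4} = - \frac{\sqrt{\left(\frac{7}{13} + 2\right) + 46}}{4} = - \frac{\sqrt{\frac{33}{13} + 46}}{4} = - \frac{\sqrt{\frac{631}{13}}}{4} = - \frac{\frac{1}{13} \sqrt{8203}}{4} = - \frac{\sqrt{8203}}{52} \approx -1.7417$)
$x + \left(44 - 16\right) 54 = - \frac{\sqrt{8203}}{52} + \left(44 - 16\right) 54 = - \frac{\sqrt{8203}}{52} + 28 \cdot 54 = - \frac{\sqrt{8203}}{52} + 1512 = 1512 - \frac{\sqrt{8203}}{52}$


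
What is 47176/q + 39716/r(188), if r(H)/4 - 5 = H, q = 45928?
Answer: 58140510/1108013 ≈ 52.473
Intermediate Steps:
r(H) = 20 + 4*H
47176/q + 39716/r(188) = 47176/45928 + 39716/(20 + 4*188) = 47176*(1/45928) + 39716/(20 + 752) = 5897/5741 + 39716/772 = 5897/5741 + 39716*(1/772) = 5897/5741 + 9929/193 = 58140510/1108013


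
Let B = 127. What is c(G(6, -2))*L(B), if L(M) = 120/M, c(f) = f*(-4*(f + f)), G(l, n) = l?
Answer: -34560/127 ≈ -272.13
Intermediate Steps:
c(f) = -8*f² (c(f) = f*(-8*f) = -8*f²)
c(G(6, -2))*L(B) = (-8*6²)*(120/127) = (-8*36)*(120*(1/127)) = -288*120/127 = -34560/127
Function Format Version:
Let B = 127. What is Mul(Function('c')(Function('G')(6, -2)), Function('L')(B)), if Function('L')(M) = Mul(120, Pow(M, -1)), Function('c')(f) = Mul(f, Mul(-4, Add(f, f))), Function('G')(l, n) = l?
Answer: Rational(-34560, 127) ≈ -272.13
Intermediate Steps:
Function('c')(f) = Mul(-8, Pow(f, 2)) (Function('c')(f) = Mul(f, Mul(-4, Mul(2, f))) = Mul(f, Mul(-8, f)) = Mul(-8, Pow(f, 2)))
Mul(Function('c')(Function('G')(6, -2)), Function('L')(B)) = Mul(Mul(-8, Pow(6, 2)), Mul(120, Pow(127, -1))) = Mul(Mul(-8, 36), Mul(120, Rational(1, 127))) = Mul(-288, Rational(120, 127)) = Rational(-34560, 127)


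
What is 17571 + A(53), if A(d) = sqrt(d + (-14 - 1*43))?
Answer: 17571 + 2*I ≈ 17571.0 + 2.0*I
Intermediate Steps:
A(d) = sqrt(-57 + d) (A(d) = sqrt(d + (-14 - 43)) = sqrt(d - 57) = sqrt(-57 + d))
17571 + A(53) = 17571 + sqrt(-57 + 53) = 17571 + sqrt(-4) = 17571 + 2*I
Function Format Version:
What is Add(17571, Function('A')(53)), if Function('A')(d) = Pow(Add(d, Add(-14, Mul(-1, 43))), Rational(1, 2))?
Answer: Add(17571, Mul(2, I)) ≈ Add(17571., Mul(2.0000, I))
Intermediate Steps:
Function('A')(d) = Pow(Add(-57, d), Rational(1, 2)) (Function('A')(d) = Pow(Add(d, Add(-14, -43)), Rational(1, 2)) = Pow(Add(d, -57), Rational(1, 2)) = Pow(Add(-57, d), Rational(1, 2)))
Add(17571, Function('A')(53)) = Add(17571, Pow(Add(-57, 53), Rational(1, 2))) = Add(17571, Pow(-4, Rational(1, 2))) = Add(17571, Mul(2, I))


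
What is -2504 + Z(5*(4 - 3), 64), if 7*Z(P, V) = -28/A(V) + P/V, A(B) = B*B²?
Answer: -1148709895/458752 ≈ -2504.0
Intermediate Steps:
A(B) = B³
Z(P, V) = -4/V³ + P/(7*V) (Z(P, V) = (-28/V³ + P/V)/7 = -4/V³ + P/(7*V))
-2504 + Z(5*(4 - 3), 64) = -2504 + (-4/64³ + (⅐)*(5*(4 - 3))/64) = -2504 + (-4*1/262144 + (⅐)*(5*1)*(1/64)) = -2504 + (-1/65536 + (⅐)*5*(1/64)) = -2504 + (-1/65536 + 5/448) = -2504 + 5113/458752 = -1148709895/458752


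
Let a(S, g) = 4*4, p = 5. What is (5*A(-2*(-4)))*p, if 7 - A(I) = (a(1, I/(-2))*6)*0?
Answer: 175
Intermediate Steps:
a(S, g) = 16
A(I) = 7 (A(I) = 7 - 16*6*0 = 7 - 96*0 = 7 - 1*0 = 7 + 0 = 7)
(5*A(-2*(-4)))*p = (5*7)*5 = 35*5 = 175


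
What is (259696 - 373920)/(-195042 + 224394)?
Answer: -14278/3669 ≈ -3.8915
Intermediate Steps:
(259696 - 373920)/(-195042 + 224394) = -114224/29352 = -114224*1/29352 = -14278/3669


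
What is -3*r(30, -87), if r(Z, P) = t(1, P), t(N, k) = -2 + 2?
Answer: 0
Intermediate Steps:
t(N, k) = 0
r(Z, P) = 0
-3*r(30, -87) = -3*0 = 0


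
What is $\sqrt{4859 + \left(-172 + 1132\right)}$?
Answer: $23 \sqrt{11} \approx 76.282$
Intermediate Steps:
$\sqrt{4859 + \left(-172 + 1132\right)} = \sqrt{4859 + 960} = \sqrt{5819} = 23 \sqrt{11}$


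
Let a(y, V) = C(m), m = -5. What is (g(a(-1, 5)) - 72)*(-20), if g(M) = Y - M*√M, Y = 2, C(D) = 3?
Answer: 1400 + 60*√3 ≈ 1503.9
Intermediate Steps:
a(y, V) = 3
g(M) = 2 - M^(3/2) (g(M) = 2 - M*√M = 2 - M^(3/2))
(g(a(-1, 5)) - 72)*(-20) = ((2 - 3^(3/2)) - 72)*(-20) = ((2 - 3*√3) - 72)*(-20) = (-70 - 3*√3)*(-20) = 1400 + 60*√3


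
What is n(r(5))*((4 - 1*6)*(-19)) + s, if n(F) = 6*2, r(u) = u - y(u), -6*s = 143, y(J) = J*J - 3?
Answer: 2593/6 ≈ 432.17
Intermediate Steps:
y(J) = -3 + J**2 (y(J) = J**2 - 3 = -3 + J**2)
s = -143/6 (s = -1/6*143 = -143/6 ≈ -23.833)
r(u) = 3 + u - u**2 (r(u) = u - (-3 + u**2) = u + (3 - u**2) = 3 + u - u**2)
n(F) = 12
n(r(5))*((4 - 1*6)*(-19)) + s = 12*((4 - 1*6)*(-19)) - 143/6 = 12*((4 - 6)*(-19)) - 143/6 = 12*(-2*(-19)) - 143/6 = 12*38 - 143/6 = 456 - 143/6 = 2593/6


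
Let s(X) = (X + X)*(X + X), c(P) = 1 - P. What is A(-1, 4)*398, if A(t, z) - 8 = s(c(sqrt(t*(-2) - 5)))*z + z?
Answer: -7960 - 12736*I*sqrt(3) ≈ -7960.0 - 22059.0*I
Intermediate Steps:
s(X) = 4*X**2 (s(X) = (2*X)*(2*X) = 4*X**2)
A(t, z) = 8 + z + 4*z*(1 - sqrt(-5 - 2*t))**2 (A(t, z) = 8 + ((4*(1 - sqrt(t*(-2) - 5))**2)*z + z) = 8 + ((4*(1 - sqrt(-2*t - 5))**2)*z + z) = 8 + ((4*(1 - sqrt(-5 - 2*t))**2)*z + z) = 8 + (4*z*(1 - sqrt(-5 - 2*t))**2 + z) = 8 + (z + 4*z*(1 - sqrt(-5 - 2*t))**2) = 8 + z + 4*z*(1 - sqrt(-5 - 2*t))**2)
A(-1, 4)*398 = (8 + 4 + 4*4*(-1 + sqrt(-5 - 2*(-1)))**2)*398 = (8 + 4 + 4*4*(-1 + sqrt(-5 + 2))**2)*398 = (8 + 4 + 4*4*(-1 + sqrt(-3))**2)*398 = (8 + 4 + 4*4*(-1 + I*sqrt(3))**2)*398 = (8 + 4 + 16*(-1 + I*sqrt(3))**2)*398 = (12 + 16*(-1 + I*sqrt(3))**2)*398 = 4776 + 6368*(-1 + I*sqrt(3))**2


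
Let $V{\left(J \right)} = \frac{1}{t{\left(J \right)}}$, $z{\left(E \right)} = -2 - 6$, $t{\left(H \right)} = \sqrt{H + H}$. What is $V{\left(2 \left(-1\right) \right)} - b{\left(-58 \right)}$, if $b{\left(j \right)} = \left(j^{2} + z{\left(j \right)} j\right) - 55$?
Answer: $-3773 - \frac{i}{2} \approx -3773.0 - 0.5 i$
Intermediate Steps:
$t{\left(H \right)} = \sqrt{2} \sqrt{H}$ ($t{\left(H \right)} = \sqrt{2 H} = \sqrt{2} \sqrt{H}$)
$z{\left(E \right)} = -8$ ($z{\left(E \right)} = -2 - 6 = -8$)
$b{\left(j \right)} = -55 + j^{2} - 8 j$ ($b{\left(j \right)} = \left(j^{2} - 8 j\right) - 55 = -55 + j^{2} - 8 j$)
$V{\left(J \right)} = \frac{\sqrt{2}}{2 \sqrt{J}}$ ($V{\left(J \right)} = \frac{1}{\sqrt{2} \sqrt{J}} = \frac{\sqrt{2}}{2 \sqrt{J}}$)
$V{\left(2 \left(-1\right) \right)} - b{\left(-58 \right)} = \frac{\sqrt{2}}{2 i \sqrt{2}} - \left(-55 + \left(-58\right)^{2} - -464\right) = \frac{\sqrt{2}}{2 i \sqrt{2}} - \left(-55 + 3364 + 464\right) = \frac{\sqrt{2} \left(- \frac{i \sqrt{2}}{2}\right)}{2} - 3773 = - \frac{i}{2} - 3773 = -3773 - \frac{i}{2}$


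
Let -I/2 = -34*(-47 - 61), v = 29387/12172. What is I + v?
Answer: -89361781/12172 ≈ -7341.6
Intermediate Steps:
v = 29387/12172 (v = 29387*(1/12172) = 29387/12172 ≈ 2.4143)
I = -7344 (I = -(-68)*(-47 - 61) = -(-68)*(-108) = -2*3672 = -7344)
I + v = -7344 + 29387/12172 = -89361781/12172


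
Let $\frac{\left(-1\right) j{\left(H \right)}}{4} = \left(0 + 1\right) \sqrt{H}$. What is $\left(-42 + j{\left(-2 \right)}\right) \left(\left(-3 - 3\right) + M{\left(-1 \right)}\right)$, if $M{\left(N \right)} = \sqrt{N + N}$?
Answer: $260 - 18 i \sqrt{2} \approx 260.0 - 25.456 i$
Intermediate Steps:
$M{\left(N \right)} = \sqrt{2} \sqrt{N}$ ($M{\left(N \right)} = \sqrt{2 N} = \sqrt{2} \sqrt{N}$)
$j{\left(H \right)} = - 4 \sqrt{H}$ ($j{\left(H \right)} = - 4 \left(0 + 1\right) \sqrt{H} = - 4 \cdot 1 \sqrt{H} = - 4 \sqrt{H}$)
$\left(-42 + j{\left(-2 \right)}\right) \left(\left(-3 - 3\right) + M{\left(-1 \right)}\right) = \left(-42 - 4 \sqrt{-2}\right) \left(\left(-3 - 3\right) + \sqrt{2} \sqrt{-1}\right) = \left(-42 - 4 i \sqrt{2}\right) \left(-6 + \sqrt{2} i\right) = \left(-42 - 4 i \sqrt{2}\right) \left(-6 + i \sqrt{2}\right)$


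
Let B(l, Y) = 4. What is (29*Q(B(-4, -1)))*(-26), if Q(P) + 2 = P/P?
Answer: 754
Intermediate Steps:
Q(P) = -1 (Q(P) = -2 + P/P = -2 + 1 = -1)
(29*Q(B(-4, -1)))*(-26) = (29*(-1))*(-26) = -29*(-26) = 754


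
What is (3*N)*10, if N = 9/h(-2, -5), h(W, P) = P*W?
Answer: 27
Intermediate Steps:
N = 9/10 (N = 9/((-5*(-2))) = 9/10 ≈ 0.90000)
(3*N)*10 = (3*(9/10))*10 = (27/10)*10 = 27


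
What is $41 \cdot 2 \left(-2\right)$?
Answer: $-164$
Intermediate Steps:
$41 \cdot 2 \left(-2\right) = 82 \left(-2\right) = -164$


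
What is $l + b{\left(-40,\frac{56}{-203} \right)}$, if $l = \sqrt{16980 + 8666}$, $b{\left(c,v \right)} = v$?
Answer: $- \frac{8}{29} + \sqrt{25646} \approx 159.87$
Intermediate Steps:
$l = \sqrt{25646} \approx 160.14$
$l + b{\left(-40,\frac{56}{-203} \right)} = \sqrt{25646} + \frac{56}{-203} = \sqrt{25646} + 56 \left(- \frac{1}{203}\right) = \sqrt{25646} - \frac{8}{29} = - \frac{8}{29} + \sqrt{25646}$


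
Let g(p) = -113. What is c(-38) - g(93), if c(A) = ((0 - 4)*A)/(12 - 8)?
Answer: 151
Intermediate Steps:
c(A) = -A (c(A) = (-4*A)/4 = -A)
c(-38) - g(93) = -1*(-38) - 1*(-113) = 38 + 113 = 151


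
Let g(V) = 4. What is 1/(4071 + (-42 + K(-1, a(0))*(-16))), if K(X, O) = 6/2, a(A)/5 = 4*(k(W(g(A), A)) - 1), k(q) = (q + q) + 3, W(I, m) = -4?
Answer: 1/3981 ≈ 0.00025119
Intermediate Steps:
k(q) = 3 + 2*q (k(q) = 2*q + 3 = 3 + 2*q)
a(A) = -120 (a(A) = 5*(4*((3 + 2*(-4)) - 1)) = 5*(4*((3 - 8) - 1)) = 5*(4*(-5 - 1)) = 5*(4*(-6)) = 5*(-24) = -120)
K(X, O) = 3 (K(X, O) = 6*(1/2) = 3)
1/(4071 + (-42 + K(-1, a(0))*(-16))) = 1/(4071 + (-42 + 3*(-16))) = 1/(4071 + (-42 - 48)) = 1/(4071 - 90) = 1/3981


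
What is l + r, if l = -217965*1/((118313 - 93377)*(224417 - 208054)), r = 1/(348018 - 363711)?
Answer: -1276184171/2134393254408 ≈ -0.00059791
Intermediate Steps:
r = -1/15693 (r = 1/(-15693) = -1/15693 ≈ -6.3723e-5)
l = -72655/136009256 (l = -217965/(16363*24936) = -217965/408027768 = -217965*1/408027768 = -72655/136009256 ≈ -0.00053419)
l + r = -72655/136009256 - 1/15693 = -1276184171/2134393254408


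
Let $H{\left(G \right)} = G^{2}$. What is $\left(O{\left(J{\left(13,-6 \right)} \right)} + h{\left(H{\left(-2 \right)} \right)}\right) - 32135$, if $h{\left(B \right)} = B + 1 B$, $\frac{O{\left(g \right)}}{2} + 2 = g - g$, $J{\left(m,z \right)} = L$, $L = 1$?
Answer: $-32131$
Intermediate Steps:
$J{\left(m,z \right)} = 1$
$O{\left(g \right)} = -4$ ($O{\left(g \right)} = -4 + 2 \left(g - g\right) = -4 + 2 \cdot 0 = -4 + 0 = -4$)
$h{\left(B \right)} = 2 B$ ($h{\left(B \right)} = B + B = 2 B$)
$\left(O{\left(J{\left(13,-6 \right)} \right)} + h{\left(H{\left(-2 \right)} \right)}\right) - 32135 = \left(-4 + 2 \left(-2\right)^{2}\right) - 32135 = \left(-4 + 2 \cdot 4\right) - 32135 = \left(-4 + 8\right) - 32135 = 4 - 32135 = -32131$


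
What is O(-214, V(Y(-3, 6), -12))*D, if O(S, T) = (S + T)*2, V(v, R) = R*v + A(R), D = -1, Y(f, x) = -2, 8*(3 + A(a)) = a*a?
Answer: 350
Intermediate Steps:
A(a) = -3 + a**2/8 (A(a) = -3 + (a*a)/8 = -3 + a**2/8)
V(v, R) = -3 + R**2/8 + R*v (V(v, R) = R*v + (-3 + R**2/8) = -3 + R**2/8 + R*v)
O(S, T) = 2*S + 2*T
O(-214, V(Y(-3, 6), -12))*D = (2*(-214) + 2*(-3 + (1/8)*(-12)**2 - 12*(-2)))*(-1) = (-428 + 2*(-3 + (1/8)*144 + 24))*(-1) = (-428 + 2*(-3 + 18 + 24))*(-1) = (-428 + 2*39)*(-1) = (-428 + 78)*(-1) = -350*(-1) = 350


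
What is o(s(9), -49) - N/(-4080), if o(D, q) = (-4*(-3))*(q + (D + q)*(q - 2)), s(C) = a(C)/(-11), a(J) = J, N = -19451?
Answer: 1341730679/44880 ≈ 29896.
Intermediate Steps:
s(C) = -C/11 (s(C) = C/(-11) = C*(-1/11) = -C/11)
o(D, q) = 12*q + 12*(-2 + q)*(D + q) (o(D, q) = 12*(q + (D + q)*(-2 + q)) = 12*(q + (-2 + q)*(D + q)) = 12*q + 12*(-2 + q)*(D + q))
o(s(9), -49) - N/(-4080) = (-(-24)*9/11 - 12*(-49) + 12*(-49)² + 12*(-1/11*9)*(-49)) - (-19451)/(-4080) = (-24*(-9/11) + 588 + 12*2401 + 12*(-9/11)*(-49)) - (-19451)*(-1)/4080 = (216/11 + 588 + 28812 + 5292/11) - 1*19451/4080 = 328908/11 - 19451/4080 = 1341730679/44880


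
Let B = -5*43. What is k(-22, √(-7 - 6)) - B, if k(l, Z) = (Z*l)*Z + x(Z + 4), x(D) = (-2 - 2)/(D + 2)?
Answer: 24525/49 + 4*I*√13/49 ≈ 500.51 + 0.29433*I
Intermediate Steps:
B = -215
x(D) = -4/(2 + D)
k(l, Z) = -4/(6 + Z) + l*Z² (k(l, Z) = (Z*l)*Z - 4/(2 + (Z + 4)) = l*Z² - 4/(2 + (4 + Z)) = l*Z² - 4/(6 + Z) = -4/(6 + Z) + l*Z²)
k(-22, √(-7 - 6)) - B = (-4 - 22*(√(-7 - 6))²*(6 + √(-7 - 6)))/(6 + √(-7 - 6)) - 1*(-215) = (-4 - 22*(√(-13))²*(6 + √(-13)))/(6 + √(-13)) + 215 = (-4 - 22*(I*√13)²*(6 + I*√13))/(6 + I*√13) + 215 = (-4 - 22*(-13)*(6 + I*√13))/(6 + I*√13) + 215 = (-4 + (1716 + 286*I*√13))/(6 + I*√13) + 215 = (1712 + 286*I*√13)/(6 + I*√13) + 215 = 215 + (1712 + 286*I*√13)/(6 + I*√13)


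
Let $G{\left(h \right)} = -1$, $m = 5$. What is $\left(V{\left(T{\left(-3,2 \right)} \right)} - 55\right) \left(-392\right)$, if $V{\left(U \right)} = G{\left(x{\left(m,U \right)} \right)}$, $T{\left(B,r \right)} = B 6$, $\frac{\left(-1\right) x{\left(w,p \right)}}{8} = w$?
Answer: $21952$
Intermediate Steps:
$x{\left(w,p \right)} = - 8 w$
$T{\left(B,r \right)} = 6 B$
$V{\left(U \right)} = -1$
$\left(V{\left(T{\left(-3,2 \right)} \right)} - 55\right) \left(-392\right) = \left(-1 - 55\right) \left(-392\right) = \left(-56\right) \left(-392\right) = 21952$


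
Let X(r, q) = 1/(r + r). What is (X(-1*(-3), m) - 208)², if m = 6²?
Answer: 1555009/36 ≈ 43195.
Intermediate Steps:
m = 36
X(r, q) = 1/(2*r)
(X(-1*(-3), m) - 208)² = (1/(2*((-1*(-3)))) - 208)² = ((½)/3 - 208)² = ((½)*(⅓) - 208)² = (⅙ - 208)² = (-1247/6)² = 1555009/36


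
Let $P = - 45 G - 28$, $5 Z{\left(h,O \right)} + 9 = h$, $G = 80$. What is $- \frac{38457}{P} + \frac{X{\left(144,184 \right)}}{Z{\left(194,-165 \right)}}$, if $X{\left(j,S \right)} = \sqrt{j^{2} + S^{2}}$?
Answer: $\frac{38457}{3628} + \frac{8 \sqrt{853}}{37} \approx 16.915$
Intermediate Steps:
$Z{\left(h,O \right)} = - \frac{9}{5} + \frac{h}{5}$
$X{\left(j,S \right)} = \sqrt{S^{2} + j^{2}}$
$P = -3628$ ($P = \left(-45\right) 80 - 28 = -3600 - 28 = -3628$)
$- \frac{38457}{P} + \frac{X{\left(144,184 \right)}}{Z{\left(194,-165 \right)}} = - \frac{38457}{-3628} + \frac{\sqrt{184^{2} + 144^{2}}}{- \frac{9}{5} + \frac{1}{5} \cdot 194} = \left(-38457\right) \left(- \frac{1}{3628}\right) + \frac{\sqrt{33856 + 20736}}{- \frac{9}{5} + \frac{194}{5}} = \frac{38457}{3628} + \frac{\sqrt{54592}}{37} = \frac{38457}{3628} + 8 \sqrt{853} \cdot \frac{1}{37} = \frac{38457}{3628} + \frac{8 \sqrt{853}}{37}$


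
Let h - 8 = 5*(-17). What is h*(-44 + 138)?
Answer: -7238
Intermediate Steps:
h = -77 (h = 8 + 5*(-17) = 8 - 85 = -77)
h*(-44 + 138) = -77*(-44 + 138) = -77*94 = -7238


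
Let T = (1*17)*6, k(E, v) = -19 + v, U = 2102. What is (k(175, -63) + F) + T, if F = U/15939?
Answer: 320882/15939 ≈ 20.132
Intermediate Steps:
F = 2102/15939 ≈ 0.13188
T = 102 (T = 17*6 = 102)
(k(175, -63) + F) + T = ((-19 - 63) + 2102/15939) + 102 = (-82 + 2102/15939) + 102 = -1304896/15939 + 102 = 320882/15939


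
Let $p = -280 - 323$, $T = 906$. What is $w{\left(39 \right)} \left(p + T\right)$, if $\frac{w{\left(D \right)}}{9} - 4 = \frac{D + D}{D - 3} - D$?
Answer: $- \frac{179073}{2} \approx -89537.0$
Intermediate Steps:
$p = -603$
$w{\left(D \right)} = 36 - 9 D + \frac{18 D}{-3 + D}$ ($w{\left(D \right)} = 36 + 9 \left(\frac{D + D}{D - 3} - D\right) = 36 + 9 \left(\frac{2 D}{-3 + D} - D\right) = 36 + 9 \left(- D + \frac{2 D}{-3 + D}\right) = 36 - \left(9 D - \frac{18 D}{-3 + D}\right) = 36 - 9 D + \frac{18 D}{-3 + D}$)
$w{\left(39 \right)} \left(p + T\right) = \frac{9 \left(-12 - 39^{2} + 9 \cdot 39\right)}{-3 + 39} \left(-603 + 906\right) = \frac{9 \left(-12 - 1521 + 351\right)}{36} \cdot 303 = 9 \cdot \frac{1}{36} \left(-12 - 1521 + 351\right) 303 = 9 \cdot \frac{1}{36} \left(-1182\right) 303 = \left(- \frac{591}{2}\right) 303 = - \frac{179073}{2}$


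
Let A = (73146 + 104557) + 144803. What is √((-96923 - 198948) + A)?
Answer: √26635 ≈ 163.20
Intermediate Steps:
A = 322506 (A = 177703 + 144803 = 322506)
√((-96923 - 198948) + A) = √((-96923 - 198948) + 322506) = √(-295871 + 322506) = √26635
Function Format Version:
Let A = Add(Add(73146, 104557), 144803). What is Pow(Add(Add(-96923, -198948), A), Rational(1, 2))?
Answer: Pow(26635, Rational(1, 2)) ≈ 163.20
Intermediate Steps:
A = 322506 (A = Add(177703, 144803) = 322506)
Pow(Add(Add(-96923, -198948), A), Rational(1, 2)) = Pow(Add(Add(-96923, -198948), 322506), Rational(1, 2)) = Pow(Add(-295871, 322506), Rational(1, 2)) = Pow(26635, Rational(1, 2))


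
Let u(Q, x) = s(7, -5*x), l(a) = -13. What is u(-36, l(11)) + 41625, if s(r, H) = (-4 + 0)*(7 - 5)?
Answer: 41617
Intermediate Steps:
s(r, H) = -8 (s(r, H) = -4*2 = -8)
u(Q, x) = -8
u(-36, l(11)) + 41625 = -8 + 41625 = 41617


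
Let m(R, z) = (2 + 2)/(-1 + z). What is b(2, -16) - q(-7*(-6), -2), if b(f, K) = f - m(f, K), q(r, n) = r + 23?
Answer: -1067/17 ≈ -62.765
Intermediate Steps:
q(r, n) = 23 + r
m(R, z) = 4/(-1 + z)
b(f, K) = f - 4/(-1 + K)
b(2, -16) - q(-7*(-6), -2) = (-4 + 2*(-1 - 16))/(-1 - 16) - (23 - 7*(-6)) = (-4 + 2*(-17))/(-17) - (23 + 42) = -(-4 - 34)/17 - 1*65 = -1/17*(-38) - 65 = 38/17 - 65 = -1067/17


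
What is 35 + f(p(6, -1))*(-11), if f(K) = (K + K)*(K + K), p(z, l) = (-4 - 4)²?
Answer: -180189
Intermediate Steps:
p(z, l) = 64 (p(z, l) = (-8)² = 64)
f(K) = 4*K² (f(K) = (2*K)*(2*K) = 4*K²)
35 + f(p(6, -1))*(-11) = 35 + (4*64²)*(-11) = 35 + (4*4096)*(-11) = 35 + 16384*(-11) = 35 - 180224 = -180189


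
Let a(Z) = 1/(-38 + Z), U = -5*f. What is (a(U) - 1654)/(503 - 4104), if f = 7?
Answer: 120743/262873 ≈ 0.45932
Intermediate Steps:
U = -35 (U = -5*7 = -35)
(a(U) - 1654)/(503 - 4104) = (1/(-38 - 35) - 1654)/(503 - 4104) = (1/(-73) - 1654)/(-3601) = (-1/73 - 1654)*(-1/3601) = -120743/73*(-1/3601) = 120743/262873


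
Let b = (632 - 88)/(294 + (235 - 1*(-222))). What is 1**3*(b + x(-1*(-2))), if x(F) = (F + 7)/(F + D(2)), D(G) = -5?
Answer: -1709/751 ≈ -2.2756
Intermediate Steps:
b = 544/751 (b = 544/(294 + (235 + 222)) = 544/(294 + 457) = 544/751 ≈ 0.72437)
x(F) = (7 + F)/(-5 + F) (x(F) = (F + 7)/(F - 5) = (7 + F)/(-5 + F))
1**3*(b + x(-1*(-2))) = 1**3*(544/751 + (7 - 1*(-2))/(-5 - 1*(-2))) = 1*(544/751 + (7 + 2)/(-5 + 2)) = 1*(544/751 + 9/(-3)) = 1*(544/751 - 1/3*9) = 1*(544/751 - 3) = 1*(-1709/751) = -1709/751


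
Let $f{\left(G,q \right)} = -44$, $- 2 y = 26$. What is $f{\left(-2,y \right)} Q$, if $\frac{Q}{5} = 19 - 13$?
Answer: $-1320$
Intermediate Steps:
$y = -13$ ($y = \left(- \frac{1}{2}\right) 26 = -13$)
$Q = 30$ ($Q = 5 \left(19 - 13\right) = 5 \cdot 6 = 30$)
$f{\left(-2,y \right)} Q = \left(-44\right) 30 = -1320$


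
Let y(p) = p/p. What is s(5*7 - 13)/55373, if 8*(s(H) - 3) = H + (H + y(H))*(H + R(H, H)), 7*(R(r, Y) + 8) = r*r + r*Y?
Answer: 3105/387611 ≈ 0.0080106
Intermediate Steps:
y(p) = 1
R(r, Y) = -8 + r**2/7 + Y*r/7 (R(r, Y) = -8 + (r*r + r*Y)/7 = -8 + (r**2 + Y*r)/7 = -8 + (r**2/7 + Y*r/7) = -8 + r**2/7 + Y*r/7)
s(H) = 3 + H/8 + (1 + H)*(-8 + H + 2*H**2/7)/8 (s(H) = 3 + (H + (H + 1)*(H + (-8 + H**2/7 + H*H/7)))/8 = 3 + (H + (1 + H)*(H + (-8 + H**2/7 + H**2/7)))/8 = 3 + (H + (1 + H)*(H + (-8 + 2*H**2/7)))/8 = 3 + (H + (1 + H)*(-8 + H + 2*H**2/7))/8 = 3 + (H/8 + (1 + H)*(-8 + H + 2*H**2/7)/8) = 3 + H/8 + (1 + H)*(-8 + H + 2*H**2/7)/8)
s(5*7 - 13)/55373 = (2 - 3*(5*7 - 13)/4 + (5*7 - 13)**3/28 + 9*(5*7 - 13)**2/56)/55373 = (2 - 3*(35 - 13)/4 + (35 - 13)**3/28 + 9*(35 - 13)**2/56)*(1/55373) = (2 - 3/4*22 + (1/28)*22**3 + (9/56)*22**2)*(1/55373) = (2 - 33/2 + (1/28)*10648 + (9/56)*484)*(1/55373) = (2 - 33/2 + 2662/7 + 1089/14)*(1/55373) = (3105/7)*(1/55373) = 3105/387611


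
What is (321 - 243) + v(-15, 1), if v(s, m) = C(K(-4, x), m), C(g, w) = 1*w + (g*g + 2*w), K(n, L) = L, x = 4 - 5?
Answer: 82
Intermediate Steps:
x = -1
C(g, w) = g² + 3*w (C(g, w) = w + (g² + 2*w) = g² + 3*w)
v(s, m) = 1 + 3*m (v(s, m) = (-1)² + 3*m = 1 + 3*m)
(321 - 243) + v(-15, 1) = (321 - 243) + (1 + 3*1) = 78 + (1 + 3) = 78 + 4 = 82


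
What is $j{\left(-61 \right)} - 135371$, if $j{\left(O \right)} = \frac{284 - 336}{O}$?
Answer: $- \frac{8257579}{61} \approx -1.3537 \cdot 10^{5}$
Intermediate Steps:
$j{\left(O \right)} = - \frac{52}{O}$
$j{\left(-61 \right)} - 135371 = - \frac{52}{-61} - 135371 = \left(-52\right) \left(- \frac{1}{61}\right) - 135371 = \frac{52}{61} - 135371 = - \frac{8257579}{61}$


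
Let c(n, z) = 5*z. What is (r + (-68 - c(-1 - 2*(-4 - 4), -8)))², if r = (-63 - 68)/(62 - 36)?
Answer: 737881/676 ≈ 1091.5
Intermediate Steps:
r = -131/26 ≈ -5.0385
(r + (-68 - c(-1 - 2*(-4 - 4), -8)))² = (-131/26 + (-68 - 5*(-8)))² = (-131/26 + (-68 - 1*(-40)))² = (-131/26 + (-68 + 40))² = (-131/26 - 28)² = (-859/26)² = 737881/676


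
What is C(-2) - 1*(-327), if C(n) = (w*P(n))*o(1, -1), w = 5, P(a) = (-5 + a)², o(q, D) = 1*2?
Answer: 817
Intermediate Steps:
o(q, D) = 2
C(n) = 10*(-5 + n)² (C(n) = (5*(-5 + n)²)*2 = 10*(-5 + n)²)
C(-2) - 1*(-327) = 10*(-5 - 2)² - 1*(-327) = 10*(-7)² + 327 = 10*49 + 327 = 490 + 327 = 817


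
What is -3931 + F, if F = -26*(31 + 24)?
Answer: -5361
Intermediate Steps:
F = -1430 (F = -26*55 = -1430)
-3931 + F = -3931 - 1430 = -5361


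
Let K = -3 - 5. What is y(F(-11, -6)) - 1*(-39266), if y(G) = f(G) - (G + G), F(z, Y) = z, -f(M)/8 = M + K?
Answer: 39440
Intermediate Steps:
K = -8
f(M) = 64 - 8*M (f(M) = -8*(M - 8) = -8*(-8 + M) = 64 - 8*M)
y(G) = 64 - 10*G (y(G) = (64 - 8*G) - (G + G) = (64 - 8*G) - 2*G = 64 - 10*G)
y(F(-11, -6)) - 1*(-39266) = (64 - 10*(-11)) - 1*(-39266) = (64 + 110) + 39266 = 174 + 39266 = 39440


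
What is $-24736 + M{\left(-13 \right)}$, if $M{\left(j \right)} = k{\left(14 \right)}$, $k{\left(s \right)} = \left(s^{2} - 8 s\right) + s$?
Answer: $-24638$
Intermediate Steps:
$k{\left(s \right)} = s^{2} - 7 s$
$M{\left(j \right)} = 98$ ($M{\left(j \right)} = 14 \left(-7 + 14\right) = 14 \cdot 7 = 98$)
$-24736 + M{\left(-13 \right)} = -24736 + 98 = -24638$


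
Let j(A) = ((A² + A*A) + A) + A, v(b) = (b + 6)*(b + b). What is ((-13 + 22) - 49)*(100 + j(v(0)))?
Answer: -4000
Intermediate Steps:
v(b) = 2*b*(6 + b) (v(b) = (6 + b)*(2*b) = 2*b*(6 + b))
j(A) = 2*A + 2*A² (j(A) = ((A² + A²) + A) + A = (2*A² + A) + A = (A + 2*A²) + A = 2*A + 2*A²)
((-13 + 22) - 49)*(100 + j(v(0))) = ((-13 + 22) - 49)*(100 + 2*(2*0*(6 + 0))*(1 + 2*0*(6 + 0))) = (9 - 49)*(100 + 2*(2*0*6)*(1 + 2*0*6)) = -40*(100 + 2*0*(1 + 0)) = -40*(100 + 2*0*1) = -40*(100 + 0) = -40*100 = -4000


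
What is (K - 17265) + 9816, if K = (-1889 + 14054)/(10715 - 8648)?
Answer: -5128306/689 ≈ -7443.1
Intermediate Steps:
K = 4055/689 (K = 12165/2067 = 12165*(1/2067) = 4055/689 ≈ 5.8853)
(K - 17265) + 9816 = (4055/689 - 17265) + 9816 = -11891530/689 + 9816 = -5128306/689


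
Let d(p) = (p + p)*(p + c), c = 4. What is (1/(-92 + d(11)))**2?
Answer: 1/56644 ≈ 1.7654e-5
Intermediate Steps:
d(p) = 2*p*(4 + p) (d(p) = (p + p)*(p + 4) = (2*p)*(4 + p) = 2*p*(4 + p))
(1/(-92 + d(11)))**2 = (1/(-92 + 2*11*(4 + 11)))**2 = (1/(-92 + 2*11*15))**2 = (1/(-92 + 330))**2 = (1/238)**2 = 1/56644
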